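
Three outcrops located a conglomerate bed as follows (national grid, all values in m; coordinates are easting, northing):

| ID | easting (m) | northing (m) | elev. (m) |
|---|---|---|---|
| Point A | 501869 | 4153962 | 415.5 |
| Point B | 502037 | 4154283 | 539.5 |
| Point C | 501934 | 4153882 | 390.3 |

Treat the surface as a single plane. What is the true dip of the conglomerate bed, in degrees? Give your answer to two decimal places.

Let the plane be z = a·easting + b·northing + c.
Point B−Point A: 168a + 321b = 124;  Point C−Point A: 65a − 80b = −25.2.
Solving gives a = 0.05337, b = 0.35836.
Gradient magnitude |∇z| = √(a² + b²) = √(0.00285 + 0.12842) = 0.36231.
True dip = arctan(0.36231) = 19.92°, dipping toward S (azimuth ≈ 188°).

19.92°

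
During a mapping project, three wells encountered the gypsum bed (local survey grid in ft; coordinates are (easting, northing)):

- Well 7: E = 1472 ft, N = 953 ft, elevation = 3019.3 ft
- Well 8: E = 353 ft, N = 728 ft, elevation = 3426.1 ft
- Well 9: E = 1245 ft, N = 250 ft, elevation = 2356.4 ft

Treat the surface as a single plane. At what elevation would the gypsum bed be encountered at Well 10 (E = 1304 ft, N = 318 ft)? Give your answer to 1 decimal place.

Let the plane be z = a·E + b·N + c.
Well 8−Well 7: −1119a − 225b = 406.8;  Well 9−Well 7: −227a − 703b = −662.9.
Solving gives a = −0.591549, b = 1.133971.
Then c = 3019.3 − a·1472 − b·953 = 2809.39.
At (1304, 318): z = −771.4 + 360.6 + 2809.39 = 2398.6 ft.

2398.6 ft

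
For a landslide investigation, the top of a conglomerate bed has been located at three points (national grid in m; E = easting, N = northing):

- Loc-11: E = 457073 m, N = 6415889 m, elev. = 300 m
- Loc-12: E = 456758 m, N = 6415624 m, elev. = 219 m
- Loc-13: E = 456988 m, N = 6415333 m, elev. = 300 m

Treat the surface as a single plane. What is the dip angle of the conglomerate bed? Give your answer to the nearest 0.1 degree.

16.6°

Two edge vectors: Loc-11→Loc-12 = (-315, -265, -81), Loc-11→Loc-13 = (-85, -556, 0).
Normal n = (Loc-11→Loc-12) × (Loc-11→Loc-13) = (-45036, 6885, 152615).
So ∂z/∂E = −n_x/n_z = 0.29510 and ∂z/∂N = −n_y/n_z = −0.04511.
Gradient magnitude |∇z| = √(a² + b²) = √(0.08708 + 0.00204) = 0.29852.
True dip = arctan(0.29852) = 16.6°, dipping toward W (azimuth ≈ 279°).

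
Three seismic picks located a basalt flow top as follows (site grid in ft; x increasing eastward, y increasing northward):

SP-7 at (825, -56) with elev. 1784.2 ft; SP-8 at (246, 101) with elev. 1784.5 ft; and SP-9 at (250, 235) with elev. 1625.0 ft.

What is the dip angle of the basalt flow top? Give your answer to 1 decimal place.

50.7°

Let the plane be z = a·x + b·y + c.
SP-8−SP-7: −579a + 157b = 0.3;  SP-9−SP-7: −575a + 291b = −159.2.
Solving gives a = −0.32068, b = −1.18073.
Gradient magnitude |∇z| = √(a² + b²) = √(0.10284 + 1.39411) = 1.22350.
True dip = arctan(1.22350) = 50.7°, dipping toward NNE (azimuth ≈ 015°).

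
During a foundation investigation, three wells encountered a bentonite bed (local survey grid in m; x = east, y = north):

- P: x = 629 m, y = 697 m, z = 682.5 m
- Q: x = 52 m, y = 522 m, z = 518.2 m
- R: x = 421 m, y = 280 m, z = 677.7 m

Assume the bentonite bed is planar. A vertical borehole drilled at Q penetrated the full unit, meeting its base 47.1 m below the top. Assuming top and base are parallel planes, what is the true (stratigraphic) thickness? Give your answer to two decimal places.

44.24 m

Two edge vectors: P→Q = (-577, -175, -164.3), P→R = (-208, -417, -4.8).
Normal n = (P→Q) × (P→R) = (-67673.1, 31404.8, 204209).
So ∂z/∂x = −n_x/n_z = 0.33139 and ∂z/∂y = −n_y/n_z = −0.15379.
|∇z| = √(a²+b²) = 0.36534, so dip δ = arctan(0.36534) = 20.07°.
True thickness = vertical thickness × cos δ = 47.1 × cos 20.07° = 44.24 m.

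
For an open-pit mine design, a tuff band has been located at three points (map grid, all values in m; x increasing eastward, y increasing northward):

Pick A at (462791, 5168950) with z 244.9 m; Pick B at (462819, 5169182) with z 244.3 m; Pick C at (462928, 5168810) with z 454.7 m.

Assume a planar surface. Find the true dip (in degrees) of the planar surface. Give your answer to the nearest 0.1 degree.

Two edge vectors: Pick A→Pick B = (28, 232, -0.6), Pick A→Pick C = (137, -140, 209.8).
Normal n = (Pick A→Pick B) × (Pick A→Pick C) = (48589.6, -5956.6, -35704).
So ∂z/∂x = −n_x/n_z = 1.36090 and ∂z/∂y = −n_y/n_z = −0.16683.
Gradient magnitude |∇z| = √(a² + b²) = √(1.85205 + 0.02783) = 1.37109.
True dip = arctan(1.37109) = 53.9°, dipping toward W (azimuth ≈ 277°).

53.9°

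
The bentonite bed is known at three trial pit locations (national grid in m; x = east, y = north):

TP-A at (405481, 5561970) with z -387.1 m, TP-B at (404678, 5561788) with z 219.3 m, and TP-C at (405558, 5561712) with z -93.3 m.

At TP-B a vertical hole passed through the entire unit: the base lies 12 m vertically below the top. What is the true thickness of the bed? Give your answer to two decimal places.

Let the plane be z = a·x + b·y + c.
TP-B−TP-A: −803a − 182b = 606.4;  TP-C−TP-A: 77a − 258b = 293.8.
Solving gives a = −0.46557, b = −1.27771.
|∇z| = √(a²+b²) = 1.35989, so dip δ = arctan(1.35989) = 53.67°.
True thickness = vertical thickness × cos δ = 12 × cos 53.67° = 7.11 m.

7.11 m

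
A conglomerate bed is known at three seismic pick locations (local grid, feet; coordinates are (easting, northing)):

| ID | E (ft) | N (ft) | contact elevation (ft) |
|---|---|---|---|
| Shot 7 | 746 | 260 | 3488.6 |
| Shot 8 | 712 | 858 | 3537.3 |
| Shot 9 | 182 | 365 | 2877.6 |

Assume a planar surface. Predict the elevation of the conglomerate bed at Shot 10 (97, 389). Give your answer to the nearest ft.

Two edge vectors: Shot 7→Shot 8 = (-34, 598, 48.7), Shot 7→Shot 9 = (-564, 105, -611).
Normal n = (Shot 7→Shot 8) × (Shot 7→Shot 9) = (-370491.5, -48240.8, 333702).
So ∂z/∂E = −n_x/n_z = 1.11025 and ∂z/∂N = −n_y/n_z = 0.14456.
Intercept c from Shot 7: 3488.6 − 828.24 − 37.59 = 2622.77.
At (97, 389): z = 107.7 + 56.2 + 2622.77 = 2786.7 ft.

2787 ft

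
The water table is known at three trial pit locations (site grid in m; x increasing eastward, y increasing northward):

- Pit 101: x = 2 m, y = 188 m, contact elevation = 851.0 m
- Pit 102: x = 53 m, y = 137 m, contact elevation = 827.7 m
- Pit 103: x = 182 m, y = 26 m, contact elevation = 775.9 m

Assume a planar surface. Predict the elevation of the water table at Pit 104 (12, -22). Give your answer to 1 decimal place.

Let the plane be z = a·x + b·y + c.
Pit 102−Pit 101: 51a − 51b = −23.3;  Pit 103−Pit 101: 180a − 162b = −75.1.
Solving gives a = −0.06046, b = 0.39641.
Then c = 851 − a·2 − b·188 = 776.60.
At (12, -22): z = −0.7 − 8.7 + 776.60 = 767.2 m.

767.2 m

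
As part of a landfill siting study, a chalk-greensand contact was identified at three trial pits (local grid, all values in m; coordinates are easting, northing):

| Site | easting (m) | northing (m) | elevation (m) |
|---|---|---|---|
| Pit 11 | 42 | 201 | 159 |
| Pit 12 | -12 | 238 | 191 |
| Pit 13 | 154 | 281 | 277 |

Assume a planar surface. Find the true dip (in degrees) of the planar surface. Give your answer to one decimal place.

Let the plane be z = a·easting + b·northing + c.
Pit 12−Pit 11: −54a + 37b = 32;  Pit 13−Pit 11: 112a + 80b = 118.
Solving gives a = 0.21337, b = 1.17628.
Gradient magnitude |∇z| = √(a² + b²) = √(0.04553 + 1.38363) = 1.19547.
True dip = arctan(1.19547) = 50.1°, dipping toward S (azimuth ≈ 190°).

50.1°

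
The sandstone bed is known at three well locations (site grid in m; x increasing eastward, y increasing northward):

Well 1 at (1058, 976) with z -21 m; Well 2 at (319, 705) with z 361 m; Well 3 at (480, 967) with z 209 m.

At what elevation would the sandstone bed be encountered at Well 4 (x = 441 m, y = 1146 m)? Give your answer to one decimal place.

Two edge vectors: Well 1→Well 2 = (-739, -271, 382), Well 1→Well 3 = (-578, -9, 230).
Normal n = (Well 1→Well 2) × (Well 1→Well 3) = (-58892, -50826, -149987).
So ∂z/∂x = −n_x/n_z = −0.392647 and ∂z/∂y = −n_y/n_z = −0.338869.
Intercept c from Well 1: -21 + 415.42 + 330.74 = 725.16.
At (441, 1146): z = −173.2 − 388.3 + 725.16 = 163.7 m.

163.7 m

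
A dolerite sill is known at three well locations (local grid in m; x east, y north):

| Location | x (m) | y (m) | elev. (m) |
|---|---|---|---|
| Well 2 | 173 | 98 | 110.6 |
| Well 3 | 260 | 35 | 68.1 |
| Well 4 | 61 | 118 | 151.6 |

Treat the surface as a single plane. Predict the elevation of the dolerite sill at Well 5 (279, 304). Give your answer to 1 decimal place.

Let the plane be z = a·x + b·y + c.
Well 3−Well 2: 87a − 63b = −42.5;  Well 4−Well 2: −112a + 20b = 41.
Solving gives a = −0.32600, b = 0.22442.
Then c = 110.6 − a·173 − b·98 = 145.00.
At (279, 304): z = −91.0 + 68.2 + 145.00 = 122.3 m.

122.3 m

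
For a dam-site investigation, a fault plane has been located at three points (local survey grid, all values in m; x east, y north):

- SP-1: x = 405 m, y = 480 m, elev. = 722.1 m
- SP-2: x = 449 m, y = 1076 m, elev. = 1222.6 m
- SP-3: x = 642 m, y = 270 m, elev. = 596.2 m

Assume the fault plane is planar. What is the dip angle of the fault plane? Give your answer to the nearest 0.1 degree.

Two edge vectors: SP-1→SP-2 = (44, 596, 500.5), SP-1→SP-3 = (237, -210, -125.9).
Normal n = (SP-1→SP-2) × (SP-1→SP-3) = (30068.6, 124158.1, -150492).
So ∂z/∂x = −n_x/n_z = 0.19980 and ∂z/∂y = −n_y/n_z = 0.82501.
Gradient magnitude |∇z| = √(a² + b²) = √(0.03992 + 0.68065) = 0.84886.
True dip = arctan(0.84886) = 40.3°, dipping toward SSW (azimuth ≈ 194°).

40.3°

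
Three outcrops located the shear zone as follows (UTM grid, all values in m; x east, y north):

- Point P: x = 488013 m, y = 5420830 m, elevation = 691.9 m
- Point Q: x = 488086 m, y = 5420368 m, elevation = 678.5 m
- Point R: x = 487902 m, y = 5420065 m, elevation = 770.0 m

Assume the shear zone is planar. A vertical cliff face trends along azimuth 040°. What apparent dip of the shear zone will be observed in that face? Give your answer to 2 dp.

17.13°

Let the plane be z = a·x + b·y + c.
Point Q−Point P: 73a − 462b = −13.4;  Point R−Point P: −111a − 765b = 78.1.
Solving gives a = −0.43251, b = −0.03934.
Unit vector along 040° is (sin 40°, cos 40°) = (0.6428, 0.7660).
Slope in that direction = a·(0.6428) + b·(0.7660) = −0.30814.
Apparent dip = arctan|0.30814| = 17.13° (true dip is 23.5°, so apparent ≤ true as expected).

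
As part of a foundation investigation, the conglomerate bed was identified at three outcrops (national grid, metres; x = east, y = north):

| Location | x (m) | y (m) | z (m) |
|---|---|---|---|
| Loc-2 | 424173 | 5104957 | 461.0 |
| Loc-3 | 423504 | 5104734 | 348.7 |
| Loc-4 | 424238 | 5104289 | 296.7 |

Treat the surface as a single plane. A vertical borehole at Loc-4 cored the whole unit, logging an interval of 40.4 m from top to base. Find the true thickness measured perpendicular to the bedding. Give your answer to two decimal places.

39.03 m

Two edge vectors: Loc-2→Loc-3 = (-669, -223, -112.3), Loc-2→Loc-4 = (65, -668, -164.3).
Normal n = (Loc-2→Loc-3) × (Loc-2→Loc-4) = (-38377.5, -117216.2, 461387).
So ∂z/∂x = −n_x/n_z = 0.08318 and ∂z/∂y = −n_y/n_z = 0.25405.
|∇z| = √(a²+b²) = 0.26732, so dip δ = arctan(0.26732) = 14.97°.
True thickness = vertical thickness × cos δ = 40.4 × cos 14.97° = 39.03 m.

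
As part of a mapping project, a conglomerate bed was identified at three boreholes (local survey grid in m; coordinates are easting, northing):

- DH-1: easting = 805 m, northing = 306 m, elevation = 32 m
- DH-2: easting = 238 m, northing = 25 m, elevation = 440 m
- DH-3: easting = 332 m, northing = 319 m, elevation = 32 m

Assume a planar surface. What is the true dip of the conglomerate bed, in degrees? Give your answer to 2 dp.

Let the plane be z = a·easting + b·northing + c.
DH-2−DH-1: −567a − 281b = 408;  DH-3−DH-1: −473a + 13b = 0.
Solving gives a = −0.03781, b = −1.37567.
Gradient magnitude |∇z| = √(a² + b²) = √(0.00143 + 1.89246) = 1.37619.
True dip = arctan(1.37619) = 54.00°, dipping toward N (azimuth ≈ 002°).

54.00°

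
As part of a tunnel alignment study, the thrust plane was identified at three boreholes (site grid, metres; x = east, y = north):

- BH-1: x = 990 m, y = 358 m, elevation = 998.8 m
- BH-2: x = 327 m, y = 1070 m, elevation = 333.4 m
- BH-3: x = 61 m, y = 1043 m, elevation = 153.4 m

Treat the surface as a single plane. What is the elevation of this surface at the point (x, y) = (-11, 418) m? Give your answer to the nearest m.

276 m

Let the plane be z = a·x + b·y + c.
BH-2−BH-1: −663a + 712b = −665.4;  BH-3−BH-1: −929a + 685b = −845.4.
Solving gives a = 0.70492, b = −0.27814.
Then c = 998.8 − a·990 − b·358 = 400.50.
At (-11, 418): z = −7.8 − 116.3 + 400.50 = 276.5 m.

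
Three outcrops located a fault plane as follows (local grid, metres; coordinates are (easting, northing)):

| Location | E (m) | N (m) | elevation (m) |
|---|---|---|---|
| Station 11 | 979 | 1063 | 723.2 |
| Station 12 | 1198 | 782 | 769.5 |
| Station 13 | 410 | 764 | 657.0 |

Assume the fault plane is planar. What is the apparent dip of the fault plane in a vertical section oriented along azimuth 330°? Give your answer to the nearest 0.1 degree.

6.7°

Let the plane be z = a·E + b·N + c.
Station 12−Station 11: 219a − 281b = 46.3;  Station 13−Station 11: −569a − 299b = −66.2.
Solving gives a = 0.14397, b = −0.05257.
Unit vector along 330° is (sin 330°, cos 330°) = (-0.5000, 0.8660).
Slope in that direction = a·(-0.5000) + b·(0.8660) = −0.11751.
Apparent dip = arctan|0.11751| = 6.7° (true dip is 8.7°, so apparent ≤ true as expected).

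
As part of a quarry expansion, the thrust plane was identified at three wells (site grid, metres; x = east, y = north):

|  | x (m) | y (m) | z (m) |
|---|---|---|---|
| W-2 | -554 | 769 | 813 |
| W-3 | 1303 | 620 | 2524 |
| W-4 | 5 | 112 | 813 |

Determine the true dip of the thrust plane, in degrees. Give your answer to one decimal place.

52.4°

Let the plane be z = a·x + b·y + c.
W-3−W-2: 1857a − 149b = 1711;  W-4−W-2: 559a − 657b = 0.
Solving gives a = 0.98889, b = 0.84138.
Gradient magnitude |∇z| = √(a² + b²) = √(0.97790 + 0.70793) = 1.29839.
True dip = arctan(1.29839) = 52.4°, dipping toward SW (azimuth ≈ 230°).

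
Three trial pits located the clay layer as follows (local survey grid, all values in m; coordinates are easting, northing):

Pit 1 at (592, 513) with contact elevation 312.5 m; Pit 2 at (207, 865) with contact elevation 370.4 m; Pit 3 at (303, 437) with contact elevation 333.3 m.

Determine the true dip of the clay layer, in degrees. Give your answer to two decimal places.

Let the plane be z = a·easting + b·northing + c.
Pit 2−Pit 1: −385a + 352b = 57.9;  Pit 3−Pit 1: −289a − 76b = 20.8.
Solving gives a = −0.08949, b = 0.06661.
Gradient magnitude |∇z| = √(a² + b²) = √(0.00801 + 0.00444) = 0.11156.
True dip = arctan(0.11156) = 6.37°, dipping toward SE (azimuth ≈ 127°).

6.37°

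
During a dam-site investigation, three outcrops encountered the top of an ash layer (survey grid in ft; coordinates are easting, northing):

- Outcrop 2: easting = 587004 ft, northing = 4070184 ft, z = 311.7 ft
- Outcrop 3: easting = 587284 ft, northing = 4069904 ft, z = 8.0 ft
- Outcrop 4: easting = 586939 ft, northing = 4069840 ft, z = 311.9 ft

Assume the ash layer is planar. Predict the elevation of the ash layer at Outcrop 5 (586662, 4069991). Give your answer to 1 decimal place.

Two edge vectors: Outcrop 2→Outcrop 3 = (280, -280, -303.7), Outcrop 2→Outcrop 4 = (-65, -344, 0.2).
Normal n = (Outcrop 2→Outcrop 3) × (Outcrop 2→Outcrop 4) = (-104528.8, 19684.5, -114520).
So ∂z/∂easting = −n_x/n_z = −0.912755851 and ∂z/∂northing = −n_y/n_z = 0.171887007.
Intercept c from Outcrop 2: 311.7 + 535791.34 − 699611.74 = −163508.71.
At (586662, 4069991): z = −535479.2 + 699578.6 − 163508.71 = 590.7 ft.

590.7 ft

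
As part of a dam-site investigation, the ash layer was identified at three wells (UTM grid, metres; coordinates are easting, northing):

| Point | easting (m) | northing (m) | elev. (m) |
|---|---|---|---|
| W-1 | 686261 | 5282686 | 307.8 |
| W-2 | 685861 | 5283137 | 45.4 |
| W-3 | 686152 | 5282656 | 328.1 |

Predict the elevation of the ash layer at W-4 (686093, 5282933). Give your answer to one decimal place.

Two edge vectors: W-1→W-2 = (-400, 451, -262.4), W-1→W-3 = (-109, -30, 20.3).
Normal n = (W-1→W-2) × (W-1→W-3) = (1283.3, 36721.6, 61159).
So ∂z/∂easting = −n_x/n_z = −0.020983011 and ∂z/∂northing = −n_y/n_z = −0.600428392.
Intercept c from W-1: 307.8 + 14399.82 + 3171874.66 = 3186582.28.
At (686093, 5282933): z = −14396.3 − 3172023.0 + 3186582.28 = 163.0 m.

163.0 m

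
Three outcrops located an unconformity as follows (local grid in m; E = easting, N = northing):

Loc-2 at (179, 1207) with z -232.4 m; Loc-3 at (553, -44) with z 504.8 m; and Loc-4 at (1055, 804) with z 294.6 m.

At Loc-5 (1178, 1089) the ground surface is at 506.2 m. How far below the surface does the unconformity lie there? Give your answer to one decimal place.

Two edge vectors: Loc-2→Loc-3 = (374, -1251, 737.2), Loc-2→Loc-4 = (876, -403, 527).
Normal n = (Loc-2→Loc-3) × (Loc-2→Loc-4) = (-362185.4, 448689.2, 945154).
So ∂z/∂E = −n_x/n_z = 0.383203 and ∂z/∂N = −n_y/n_z = −0.474726.
Intercept c from Loc-2: -232.4 − 68.59 + 572.99 = 272.00.
At (1178, 1089): z_contact = 451.41 − 516.98 + 272.00 = 206.44 m.
Depth below ground = 506.2 − 206.44 = 299.8 m.

299.8 m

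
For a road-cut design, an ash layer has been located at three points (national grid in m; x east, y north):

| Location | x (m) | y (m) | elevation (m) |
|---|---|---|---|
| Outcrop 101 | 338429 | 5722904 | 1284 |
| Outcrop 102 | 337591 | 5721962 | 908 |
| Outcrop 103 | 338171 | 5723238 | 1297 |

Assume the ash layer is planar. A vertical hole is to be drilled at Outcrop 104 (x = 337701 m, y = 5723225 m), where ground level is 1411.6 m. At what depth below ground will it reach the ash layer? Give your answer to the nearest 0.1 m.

Two edge vectors: Outcrop 101→Outcrop 102 = (-838, -942, -376), Outcrop 101→Outcrop 103 = (-258, 334, 13).
Normal n = (Outcrop 101→Outcrop 102) × (Outcrop 101→Outcrop 103) = (113338, 107902, -522928).
So ∂z/∂x = −n_x/n_z = 0.216737295 and ∂z/∂y = −n_y/n_z = 0.206341982.
Intercept c from Outcrop 101: 1284 − 73350.19 − 1180875.35 = −1252941.54.
At (337701, 5723225): z_contact = 73192.40 + 1180941.59 − 1252941.54 = 1192.45 m.
Depth below ground = 1411.6 − 1192.45 = 219.1 m.

219.1 m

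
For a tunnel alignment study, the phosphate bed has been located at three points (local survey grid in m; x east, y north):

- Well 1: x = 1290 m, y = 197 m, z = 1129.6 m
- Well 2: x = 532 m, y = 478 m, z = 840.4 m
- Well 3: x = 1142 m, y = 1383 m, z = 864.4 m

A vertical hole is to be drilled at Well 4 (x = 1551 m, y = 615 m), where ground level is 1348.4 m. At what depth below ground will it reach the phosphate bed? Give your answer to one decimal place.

214.2 m

Two edge vectors: Well 1→Well 2 = (-758, 281, -289.2), Well 1→Well 3 = (-148, 1186, -265.2).
Normal n = (Well 1→Well 2) × (Well 1→Well 3) = (268470, -158220, -857400).
So ∂z/∂x = −n_x/n_z = 0.313121 and ∂z/∂y = −n_y/n_z = −0.184535.
Intercept c from Well 1: 1129.6 − 403.93 + 36.35 = 762.03.
At (1551, 615): z_contact = 485.65 − 113.49 + 762.03 = 1134.19 m.
Depth below ground = 1348.4 − 1134.19 = 214.2 m.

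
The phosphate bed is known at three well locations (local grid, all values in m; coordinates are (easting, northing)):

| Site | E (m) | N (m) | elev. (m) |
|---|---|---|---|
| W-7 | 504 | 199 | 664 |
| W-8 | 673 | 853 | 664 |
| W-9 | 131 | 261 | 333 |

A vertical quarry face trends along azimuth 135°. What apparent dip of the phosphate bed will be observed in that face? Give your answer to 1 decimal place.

Let the plane be z = a·E + b·N + c.
W-8−W-7: 169a + 654b = 0;  W-9−W-7: −373a + 62b = −331.
Solving gives a = 0.85085, b = −0.21987.
Unit vector along 135° is (sin 135°, cos 135°) = (0.7071, -0.7071).
Slope in that direction = a·(0.7071) + b·(-0.7071) = 0.75711.
Apparent dip = arctan|0.75711| = 37.1° (true dip is 41.3°, so apparent ≤ true as expected).

37.1°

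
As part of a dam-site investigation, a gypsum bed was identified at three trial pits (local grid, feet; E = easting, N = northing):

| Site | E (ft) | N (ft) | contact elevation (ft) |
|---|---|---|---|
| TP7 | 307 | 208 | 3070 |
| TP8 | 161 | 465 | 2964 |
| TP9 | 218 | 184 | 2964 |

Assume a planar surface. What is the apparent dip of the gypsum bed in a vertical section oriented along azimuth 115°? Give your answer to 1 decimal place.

42.8°

Two edge vectors: TP7→TP8 = (-146, 257, -106), TP7→TP9 = (-89, -24, -106).
Normal n = (TP7→TP8) × (TP7→TP9) = (-29786, -6042, 26377).
So ∂z/∂E = −n_x/n_z = 1.12924 and ∂z/∂N = −n_y/n_z = 0.22906.
Unit vector along 115° is (sin 115°, cos 115°) = (0.9063, -0.4226).
Slope in that direction = a·(0.9063) + b·(-0.4226) = 0.92663.
Apparent dip = arctan|0.92663| = 42.8° (true dip is 49.0°, so apparent ≤ true as expected).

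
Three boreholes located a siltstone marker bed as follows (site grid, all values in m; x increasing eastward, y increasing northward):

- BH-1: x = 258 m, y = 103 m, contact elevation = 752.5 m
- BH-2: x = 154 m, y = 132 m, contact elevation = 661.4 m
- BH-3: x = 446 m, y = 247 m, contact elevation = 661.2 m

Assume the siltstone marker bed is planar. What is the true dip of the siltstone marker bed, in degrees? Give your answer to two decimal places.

Two edge vectors: BH-1→BH-2 = (-104, 29, -91.1), BH-1→BH-3 = (188, 144, -91.3).
Normal n = (BH-1→BH-2) × (BH-1→BH-3) = (10470.7, -26622, -20428).
So ∂z/∂x = −n_x/n_z = 0.51257 and ∂z/∂y = −n_y/n_z = −1.30321.
Gradient magnitude |∇z| = √(a² + b²) = √(0.26272 + 1.69836) = 1.40039.
True dip = arctan(1.40039) = 54.47°, dipping toward NNW (azimuth ≈ 339°).

54.47°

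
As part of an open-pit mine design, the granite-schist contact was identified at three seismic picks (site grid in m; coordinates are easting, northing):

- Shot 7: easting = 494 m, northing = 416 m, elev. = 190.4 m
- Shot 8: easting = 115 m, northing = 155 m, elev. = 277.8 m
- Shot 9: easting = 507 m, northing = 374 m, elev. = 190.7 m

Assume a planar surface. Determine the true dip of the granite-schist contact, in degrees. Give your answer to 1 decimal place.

Let the plane be z = a·easting + b·northing + c.
Shot 8−Shot 7: −379a − 261b = 87.4;  Shot 9−Shot 7: 13a − 42b = 0.3.
Solving gives a = −0.18603, b = −0.06472.
Gradient magnitude |∇z| = √(a² + b²) = √(0.03461 + 0.00419) = 0.19697.
True dip = arctan(0.19697) = 11.1°, dipping toward ENE (azimuth ≈ 071°).

11.1°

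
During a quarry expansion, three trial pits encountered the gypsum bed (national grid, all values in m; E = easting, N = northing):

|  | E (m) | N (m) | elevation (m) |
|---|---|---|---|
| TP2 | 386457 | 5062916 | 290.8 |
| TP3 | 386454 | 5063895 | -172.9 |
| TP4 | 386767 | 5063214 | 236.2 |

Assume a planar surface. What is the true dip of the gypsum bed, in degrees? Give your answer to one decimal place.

28.8°

Two edge vectors: TP2→TP3 = (-3, 979, -463.7), TP2→TP4 = (310, 298, -54.6).
Normal n = (TP2→TP3) × (TP2→TP4) = (84729.2, -143910.8, -304384).
So ∂z/∂E = −n_x/n_z = 0.27836 and ∂z/∂N = −n_y/n_z = −0.47279.
Gradient magnitude |∇z| = √(a² + b²) = √(0.07749 + 0.22353) = 0.54865.
True dip = arctan(0.54865) = 28.8°, dipping toward NNW (azimuth ≈ 330°).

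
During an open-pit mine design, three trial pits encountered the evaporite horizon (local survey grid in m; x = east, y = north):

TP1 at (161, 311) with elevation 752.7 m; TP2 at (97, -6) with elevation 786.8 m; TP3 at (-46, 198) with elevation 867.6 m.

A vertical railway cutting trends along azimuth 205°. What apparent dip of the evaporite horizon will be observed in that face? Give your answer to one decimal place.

13.0°

Let the plane be z = a·x + b·y + c.
TP2−TP1: −64a − 317b = 34.1;  TP3−TP1: −207a − 113b = 114.9.
Solving gives a = −0.55783, b = 0.00505.
Unit vector along 205° is (sin 205°, cos 205°) = (-0.4226, -0.9063).
Slope in that direction = a·(-0.4226) + b·(-0.9063) = 0.23117.
Apparent dip = arctan|0.23117| = 13.0° (true dip is 29.2°, so apparent ≤ true as expected).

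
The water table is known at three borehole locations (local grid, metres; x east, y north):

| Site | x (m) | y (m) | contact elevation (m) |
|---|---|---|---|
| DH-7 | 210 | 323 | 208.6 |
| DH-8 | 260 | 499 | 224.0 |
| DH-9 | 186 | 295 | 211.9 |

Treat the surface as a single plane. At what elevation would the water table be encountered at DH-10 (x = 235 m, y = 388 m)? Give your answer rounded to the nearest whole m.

Two edge vectors: DH-7→DH-8 = (50, 176, 15.4), DH-7→DH-9 = (-24, -28, 3.3).
Normal n = (DH-7→DH-8) × (DH-7→DH-9) = (1012, -534.6, 2824).
So ∂z/∂x = −n_x/n_z = −0.35836 and ∂z/∂y = −n_y/n_z = 0.18931.
Intercept c from DH-7: 208.6 + 75.25 − 61.15 = 222.71.
At (235, 388): z = −84.2 + 73.5 + 222.71 = 211.9 m.

212 m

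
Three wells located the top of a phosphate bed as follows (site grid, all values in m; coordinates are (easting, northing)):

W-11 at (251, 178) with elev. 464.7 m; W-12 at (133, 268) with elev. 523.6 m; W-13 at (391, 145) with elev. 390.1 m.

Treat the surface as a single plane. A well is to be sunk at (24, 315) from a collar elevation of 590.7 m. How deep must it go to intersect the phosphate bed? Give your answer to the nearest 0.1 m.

10.4 m

Two edge vectors: W-11→W-12 = (-118, 90, 58.9), W-11→W-13 = (140, -33, -74.6).
Normal n = (W-11→W-12) × (W-11→W-13) = (-4770.3, -556.8, -8706).
So ∂z/∂E = −n_x/n_z = −0.54793 and ∂z/∂N = −n_y/n_z = −0.06396.
Intercept c from W-11: 464.7 + 137.53 + 11.38 = 613.62.
At (24, 315): z_contact = −13.15 − 20.15 + 613.62 = 580.32 m.
Depth below ground = 590.7 − 580.32 = 10.4 m.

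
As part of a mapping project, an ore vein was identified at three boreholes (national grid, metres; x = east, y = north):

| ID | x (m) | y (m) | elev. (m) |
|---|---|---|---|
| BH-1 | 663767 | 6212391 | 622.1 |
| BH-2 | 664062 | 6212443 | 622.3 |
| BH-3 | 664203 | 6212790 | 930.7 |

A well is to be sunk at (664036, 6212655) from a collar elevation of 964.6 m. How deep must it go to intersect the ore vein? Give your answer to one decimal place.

Let the plane be z = a·x + b·y + c.
BH-2−BH-1: 295a + 52b = 0.2;  BH-3−BH-1: 436a + 399b = 308.6.
Solving gives a = −0.168019530, b = 0.957033872.
Then c = 622.1 − a·663767 − b·6212391 = −5833320.70.
At (664036, 6212655): z_contact = −111571.02 + 5945721.27 − 5833320.70 = 829.56 m.
Depth below ground = 964.6 − 829.56 = 135.0 m.

135.0 m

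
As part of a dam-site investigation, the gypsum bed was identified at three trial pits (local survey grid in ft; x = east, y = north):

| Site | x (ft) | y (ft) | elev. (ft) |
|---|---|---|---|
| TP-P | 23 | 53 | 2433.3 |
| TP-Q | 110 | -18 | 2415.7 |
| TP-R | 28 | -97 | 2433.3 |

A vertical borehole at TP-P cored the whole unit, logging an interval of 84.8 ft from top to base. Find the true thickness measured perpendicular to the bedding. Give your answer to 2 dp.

83.02 ft

Two edge vectors: TP-P→TP-Q = (87, -71, -17.6), TP-P→TP-R = (5, -150, 0).
Normal n = (TP-P→TP-Q) × (TP-P→TP-R) = (-2640, -88, -12695).
So ∂z/∂x = −n_x/n_z = −0.20796 and ∂z/∂y = −n_y/n_z = −0.00693.
|∇z| = √(a²+b²) = 0.20807, so dip δ = arctan(0.20807) = 11.75°.
True thickness = vertical thickness × cos δ = 84.8 × cos 11.75° = 83.02 ft.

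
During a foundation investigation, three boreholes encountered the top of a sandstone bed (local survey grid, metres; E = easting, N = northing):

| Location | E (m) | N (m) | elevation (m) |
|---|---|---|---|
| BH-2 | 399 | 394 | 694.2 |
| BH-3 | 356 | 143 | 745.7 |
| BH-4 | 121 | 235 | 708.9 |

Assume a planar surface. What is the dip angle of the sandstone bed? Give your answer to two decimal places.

12.89°

Two edge vectors: BH-2→BH-3 = (-43, -251, 51.5), BH-2→BH-4 = (-278, -159, 14.7).
Normal n = (BH-2→BH-3) × (BH-2→BH-4) = (4498.8, -13684.9, -62941).
So ∂z/∂E = −n_x/n_z = 0.07148 and ∂z/∂N = −n_y/n_z = −0.21742.
Gradient magnitude |∇z| = √(a² + b²) = √(0.00511 + 0.04727) = 0.22887.
True dip = arctan(0.22887) = 12.89°, dipping toward NNW (azimuth ≈ 342°).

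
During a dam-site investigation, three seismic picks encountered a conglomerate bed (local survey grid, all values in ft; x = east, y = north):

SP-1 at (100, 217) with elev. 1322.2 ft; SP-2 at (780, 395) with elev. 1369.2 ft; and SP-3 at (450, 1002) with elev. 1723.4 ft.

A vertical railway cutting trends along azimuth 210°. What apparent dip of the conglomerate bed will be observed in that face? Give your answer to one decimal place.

23.5°

Let the plane be z = a·x + b·y + c.
SP-2−SP-1: 680a + 178b = 47;  SP-3−SP-1: 350a + 785b = 401.2.
Solving gives a = −0.07321, b = 0.54372.
Unit vector along 210° is (sin 210°, cos 210°) = (-0.5000, -0.8660).
Slope in that direction = a·(-0.5000) + b·(-0.8660) = −0.43427.
Apparent dip = arctan|0.43427| = 23.5° (true dip is 28.8°, so apparent ≤ true as expected).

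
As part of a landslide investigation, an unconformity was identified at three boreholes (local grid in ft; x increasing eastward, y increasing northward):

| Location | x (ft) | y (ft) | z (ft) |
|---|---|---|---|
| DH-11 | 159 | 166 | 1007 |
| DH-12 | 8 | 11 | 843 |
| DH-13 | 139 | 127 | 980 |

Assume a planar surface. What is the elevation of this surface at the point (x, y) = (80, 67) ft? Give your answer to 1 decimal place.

Two edge vectors: DH-11→DH-12 = (-151, -155, -164), DH-11→DH-13 = (-20, -39, -27).
Normal n = (DH-11→DH-12) × (DH-11→DH-13) = (-2211, -797, 2789).
So ∂z/∂x = −n_x/n_z = 0.79276 and ∂z/∂y = −n_y/n_z = 0.28577.
Intercept c from DH-11: 1007 − 126.05 − 47.44 = 833.51.
At (80, 67): z = 63.4 + 19.1 + 833.51 = 916.1 ft.

916.1 ft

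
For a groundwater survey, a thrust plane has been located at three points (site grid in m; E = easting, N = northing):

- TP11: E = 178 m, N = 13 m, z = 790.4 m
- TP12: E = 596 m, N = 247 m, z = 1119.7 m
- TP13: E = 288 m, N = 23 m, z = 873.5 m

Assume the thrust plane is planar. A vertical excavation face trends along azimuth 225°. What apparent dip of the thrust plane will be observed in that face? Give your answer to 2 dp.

Let the plane be z = a·E + b·N + c.
TP12−TP11: 418a + 234b = 329.3;  TP13−TP11: 110a + 10b = 83.1.
Solving gives a = 0.74918, b = 0.06898.
Unit vector along 225° is (sin 225°, cos 225°) = (-0.7071, -0.7071).
Slope in that direction = a·(-0.7071) + b·(-0.7071) = −0.57853.
Apparent dip = arctan|0.57853| = 30.05° (true dip is 37.0°, so apparent ≤ true as expected).

30.05°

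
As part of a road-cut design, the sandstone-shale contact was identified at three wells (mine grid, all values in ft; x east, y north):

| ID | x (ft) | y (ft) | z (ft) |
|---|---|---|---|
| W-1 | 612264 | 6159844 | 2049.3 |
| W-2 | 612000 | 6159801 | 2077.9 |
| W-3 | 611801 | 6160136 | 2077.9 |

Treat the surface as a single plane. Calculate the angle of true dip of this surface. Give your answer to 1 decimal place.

Let the plane be z = a·x + b·y + c.
W-2−W-1: −264a − 43b = 28.6;  W-3−W-1: −463a + 292b = 28.6.
Solving gives a = −0.09878, b = −0.05868.
Gradient magnitude |∇z| = √(a² + b²) = √(0.00976 + 0.00344) = 0.11489.
True dip = arctan(0.11489) = 6.6°, dipping toward ENE (azimuth ≈ 059°).

6.6°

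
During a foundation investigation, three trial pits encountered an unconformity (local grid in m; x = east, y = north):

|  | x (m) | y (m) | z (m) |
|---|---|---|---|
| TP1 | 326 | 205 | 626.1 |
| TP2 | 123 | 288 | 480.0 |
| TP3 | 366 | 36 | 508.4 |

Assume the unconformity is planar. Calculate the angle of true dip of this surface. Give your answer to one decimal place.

Let the plane be z = a·x + b·y + c.
TP2−TP1: −203a + 83b = −146.1;  TP3−TP1: 40a − 169b = −117.7.
Solving gives a = 1.11208, b = 0.95966.
Gradient magnitude |∇z| = √(a² + b²) = √(1.23672 + 0.92095) = 1.46890.
True dip = arctan(1.46890) = 55.8°, dipping toward SW (azimuth ≈ 229°).

55.8°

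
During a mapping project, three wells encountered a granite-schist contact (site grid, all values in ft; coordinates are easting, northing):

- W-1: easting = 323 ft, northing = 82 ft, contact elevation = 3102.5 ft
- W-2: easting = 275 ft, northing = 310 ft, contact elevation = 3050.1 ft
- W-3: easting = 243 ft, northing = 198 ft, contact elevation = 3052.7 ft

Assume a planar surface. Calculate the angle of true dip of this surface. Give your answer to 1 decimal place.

Let the plane be z = a·easting + b·northing + c.
W-2−W-1: −48a + 228b = −52.4;  W-3−W-1: −80a + 116b = −49.8.
Solving gives a = 0.41635, b = −0.14217.
Gradient magnitude |∇z| = √(a² + b²) = √(0.17335 + 0.02021) = 0.43996.
True dip = arctan(0.43996) = 23.7°, dipping toward WNW (azimuth ≈ 289°).

23.7°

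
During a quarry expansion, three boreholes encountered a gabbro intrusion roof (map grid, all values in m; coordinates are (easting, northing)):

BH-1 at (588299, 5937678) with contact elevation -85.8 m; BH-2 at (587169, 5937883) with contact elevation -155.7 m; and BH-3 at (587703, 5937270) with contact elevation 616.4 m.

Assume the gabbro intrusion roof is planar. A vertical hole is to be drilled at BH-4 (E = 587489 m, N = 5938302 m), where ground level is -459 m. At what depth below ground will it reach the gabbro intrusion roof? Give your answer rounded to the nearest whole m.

360 m

Two edge vectors: BH-1→BH-2 = (-1130, 205, -69.9), BH-1→BH-3 = (-596, -408, 702.2).
Normal n = (BH-1→BH-2) × (BH-1→BH-3) = (115431.8, 835146.4, 583220).
So ∂z/∂E = −n_x/n_z = −0.19792154 and ∂z/∂N = −n_y/n_z = −1.43195775.
Intercept c from BH-1: -85.8 + 116437.04 + 8502504.04 = 8618855.28.
At (587489, 5938302): z_contact = −116276.7 − 8503397.6 + 8618855.28 = -819.0 m.
Depth below ground = -459 − (-819.0) = 360 m.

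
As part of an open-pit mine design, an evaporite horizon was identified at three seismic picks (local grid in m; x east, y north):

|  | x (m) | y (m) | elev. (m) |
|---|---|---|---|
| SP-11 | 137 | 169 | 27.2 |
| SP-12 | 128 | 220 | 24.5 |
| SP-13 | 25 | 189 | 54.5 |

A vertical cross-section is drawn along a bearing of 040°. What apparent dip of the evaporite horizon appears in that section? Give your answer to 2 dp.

13.71°

Two edge vectors: SP-11→SP-12 = (-9, 51, -2.7), SP-11→SP-13 = (-112, 20, 27.3).
Normal n = (SP-11→SP-12) × (SP-11→SP-13) = (1446.3, 548.1, 5532).
So ∂z/∂x = −n_x/n_z = −0.26144 and ∂z/∂y = −n_y/n_z = −0.09908.
Unit vector along 040° is (sin 40°, cos 40°) = (0.6428, 0.7660).
Slope in that direction = a·(0.6428) + b·(0.7660) = −0.24395.
Apparent dip = arctan|0.24395| = 13.71° (true dip is 15.6°, so apparent ≤ true as expected).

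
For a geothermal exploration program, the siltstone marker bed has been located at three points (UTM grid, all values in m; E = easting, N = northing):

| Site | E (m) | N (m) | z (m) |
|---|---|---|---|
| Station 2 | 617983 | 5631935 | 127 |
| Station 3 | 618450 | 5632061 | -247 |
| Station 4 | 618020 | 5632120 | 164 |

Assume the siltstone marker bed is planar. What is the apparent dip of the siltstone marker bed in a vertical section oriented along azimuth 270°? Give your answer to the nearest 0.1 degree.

Two edge vectors: Station 2→Station 3 = (467, 126, -374), Station 2→Station 4 = (37, 185, 37).
Normal n = (Station 2→Station 3) × (Station 2→Station 4) = (73852, -31117, 81733).
So ∂z/∂E = −n_x/n_z = −0.90358 and ∂z/∂N = −n_y/n_z = 0.38072.
Unit vector along 270° is (sin 270°, cos 270°) = (-1.0000, -0.0000).
Slope in that direction = a·(-1.0000) + b·(-0.0000) = 0.90358.
Apparent dip = arctan|0.90358| = 42.1° (true dip is 44.4°, so apparent ≤ true as expected).

42.1°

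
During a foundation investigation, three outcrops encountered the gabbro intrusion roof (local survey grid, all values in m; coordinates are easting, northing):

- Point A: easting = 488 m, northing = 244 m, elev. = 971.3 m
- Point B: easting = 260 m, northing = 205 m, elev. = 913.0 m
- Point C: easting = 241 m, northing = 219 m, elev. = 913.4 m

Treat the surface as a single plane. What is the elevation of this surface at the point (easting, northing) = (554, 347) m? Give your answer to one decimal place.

Let the plane be z = a·easting + b·northing + c.
Point B−Point A: −228a − 39b = −58.3;  Point C−Point A: −247a − 25b = −57.9.
Solving gives a = 0.20356, b = 0.30483.
Then c = 971.3 − a·488 − b·244 = 797.58.
At (554, 347): z = 112.8 + 105.8 + 797.58 = 1016.1 m.

1016.1 m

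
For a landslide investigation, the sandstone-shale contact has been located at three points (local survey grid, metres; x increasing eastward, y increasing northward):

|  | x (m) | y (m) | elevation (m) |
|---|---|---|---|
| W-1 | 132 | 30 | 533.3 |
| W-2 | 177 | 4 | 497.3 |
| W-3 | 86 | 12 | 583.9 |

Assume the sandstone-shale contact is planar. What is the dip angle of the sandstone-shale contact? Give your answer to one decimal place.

45.8°

Let the plane be z = a·x + b·y + c.
W-2−W-1: 45a − 26b = −36;  W-3−W-1: −46a − 18b = 50.6.
Solving gives a = −0.97886, b = −0.30957.
Gradient magnitude |∇z| = √(a² + b²) = √(0.95817 + 0.09583) = 1.02665.
True dip = arctan(1.02665) = 45.8°, dipping toward ENE (azimuth ≈ 072°).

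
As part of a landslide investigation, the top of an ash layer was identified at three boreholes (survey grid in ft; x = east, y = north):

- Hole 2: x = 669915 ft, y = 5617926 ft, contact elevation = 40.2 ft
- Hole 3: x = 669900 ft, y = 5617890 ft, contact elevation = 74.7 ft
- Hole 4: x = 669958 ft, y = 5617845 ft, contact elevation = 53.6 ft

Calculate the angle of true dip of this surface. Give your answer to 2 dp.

Let the plane be z = a·x + b·y + c.
Hole 3−Hole 2: −15a − 36b = 34.5;  Hole 4−Hole 2: 43a − 81b = 13.4.
Solving gives a = −0.83681, b = −0.60966.
Gradient magnitude |∇z| = √(a² + b²) = √(0.70025 + 0.37169) = 1.03534.
True dip = arctan(1.03534) = 45.99°, dipping toward NE (azimuth ≈ 054°).

45.99°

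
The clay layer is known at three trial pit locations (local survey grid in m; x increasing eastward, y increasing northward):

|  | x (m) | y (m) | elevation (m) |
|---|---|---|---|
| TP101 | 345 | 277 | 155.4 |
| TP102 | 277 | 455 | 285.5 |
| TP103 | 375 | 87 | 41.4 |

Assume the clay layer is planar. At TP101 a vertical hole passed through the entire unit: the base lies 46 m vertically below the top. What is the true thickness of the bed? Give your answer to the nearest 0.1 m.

36.4 m

Two edge vectors: TP101→TP102 = (-68, 178, 130.1), TP101→TP103 = (30, -190, -114).
Normal n = (TP101→TP102) × (TP101→TP103) = (4427, -3849, 7580).
So ∂z/∂x = −n_x/n_z = −0.58404 and ∂z/∂y = −n_y/n_z = 0.50778.
|∇z| = √(a²+b²) = 0.77391, so dip δ = arctan(0.77391) = 37.74°.
True thickness = vertical thickness × cos δ = 46 × cos 37.74° = 36.4 m.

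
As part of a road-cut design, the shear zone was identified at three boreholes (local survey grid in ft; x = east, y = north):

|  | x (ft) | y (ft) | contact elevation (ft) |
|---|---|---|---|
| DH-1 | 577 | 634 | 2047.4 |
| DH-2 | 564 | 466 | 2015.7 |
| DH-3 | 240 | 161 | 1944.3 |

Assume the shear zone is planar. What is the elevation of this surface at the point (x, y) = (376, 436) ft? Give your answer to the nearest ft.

2001 ft

Two edge vectors: DH-1→DH-2 = (-13, -168, -31.7), DH-1→DH-3 = (-337, -473, -103.1).
Normal n = (DH-1→DH-2) × (DH-1→DH-3) = (2326.7, 9342.6, -50467).
So ∂z/∂x = −n_x/n_z = 0.04610 and ∂z/∂y = −n_y/n_z = 0.18512.
Intercept c from DH-1: 2047.4 − 26.60 − 117.37 = 1903.43.
At (376, 436): z = 17.3 + 80.7 + 1903.43 = 2001.5 ft.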